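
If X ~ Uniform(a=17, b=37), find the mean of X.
27.0000

We have X ~ Uniform(a=17, b=37).

For a Uniform distribution with a=17, b=37:
E[X] = 27.0000

This is the expected (average) value of X.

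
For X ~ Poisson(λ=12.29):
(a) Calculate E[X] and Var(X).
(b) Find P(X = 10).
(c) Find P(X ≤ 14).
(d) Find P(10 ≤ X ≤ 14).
(a) E[X] = 12.2900, Var(X) = 12.2900
(b) P(X = 10) = 0.099604
(c) P(X ≤ 14) = 0.745175
(d) P(10 ≤ X ≤ 14) = 0.527201

We have X ~ Poisson(λ=12.29).

(a) Moments:
E[X] = 12.2900
Var(X) = 12.2900
σ = √Var(X) = 3.5057

(b) Point probability using PMF:
P(X = 10) = 0.099604

(c) Cumulative probability using CDF:
P(X ≤ 14) = F(14) = 0.745175

(d) Range probability:
P(10 ≤ X ≤ 14) = P(X ≤ 14) - P(X ≤ 9)
                   = F(14) - F(9)
                   = 0.745175 - 0.217974
                   = 0.527201

This means approximately 52.7% of outcomes fall in the interval [10, 14].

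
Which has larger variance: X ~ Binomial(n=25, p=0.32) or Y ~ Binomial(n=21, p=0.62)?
X has larger variance (5.4400 > 4.9476)

Compute the variance for each distribution:

X ~ Binomial(n=25, p=0.32):
Var(X) = 5.4400

Y ~ Binomial(n=21, p=0.62):
Var(Y) = 4.9476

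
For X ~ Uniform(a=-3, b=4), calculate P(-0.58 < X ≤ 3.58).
0.594286

We have X ~ Uniform(a=-3, b=4).

To find P(-0.58 < X ≤ 3.58), we use:
P(-0.58 < X ≤ 3.58) = P(X ≤ 3.58) - P(X ≤ -0.58)
                 = F(3.58) - F(-0.58)
                 = 0.940000 - 0.345714
                 = 0.594286

So there's approximately a 59.4% chance that X falls in this range.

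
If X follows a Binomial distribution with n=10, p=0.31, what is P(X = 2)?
0.222192

We have X ~ Binomial(n=10, p=0.31).

For a Binomial distribution, the PMF gives us the probability of each outcome.

Using the PMF formula:
P(X = 2) = 0.222192

Rounded to 4 decimal places: 0.2222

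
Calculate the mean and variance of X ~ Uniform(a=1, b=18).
E[X] = 9.5000, Var(X) = 24.0833

We have X ~ Uniform(a=1, b=18).

For a Uniform distribution with a=1, b=18:

Expected value:
E[X] = 9.5000

Variance:
Var(X) = 24.0833

Standard deviation:
σ = √Var(X) = 4.9075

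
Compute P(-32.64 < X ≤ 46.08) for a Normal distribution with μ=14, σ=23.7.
0.887528

We have X ~ Normal(μ=14, σ=23.7).

To find P(-32.64 < X ≤ 46.08), we use:
P(-32.64 < X ≤ 46.08) = P(X ≤ 46.08) - P(X ≤ -32.64)
                 = F(46.08) - F(-32.64)
                 = 0.912066 - 0.024538
                 = 0.887528

So there's approximately a 88.8% chance that X falls in this range.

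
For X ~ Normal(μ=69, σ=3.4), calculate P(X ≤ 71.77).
0.792380

We have X ~ Normal(μ=69, σ=3.4).

The CDF gives us P(X ≤ k).

Using the CDF:
P(X ≤ 71.77) = 0.792380

This means there's approximately a 79.2% chance that X is at most 71.77.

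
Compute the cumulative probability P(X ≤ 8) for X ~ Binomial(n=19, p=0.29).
0.930552

We have X ~ Binomial(n=19, p=0.29).

The CDF gives us P(X ≤ k).

Using the CDF:
P(X ≤ 8) = 0.930552

This means there's approximately a 93.1% chance that X is at most 8.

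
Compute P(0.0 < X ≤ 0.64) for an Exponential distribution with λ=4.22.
0.932848

We have X ~ Exponential(λ=4.22).

To find P(0.0 < X ≤ 0.64), we use:
P(0.0 < X ≤ 0.64) = P(X ≤ 0.64) - P(X ≤ 0.0)
                 = F(0.64) - F(0.0)
                 = 0.932848 - 0.000000
                 = 0.932848

So there's approximately a 93.3% chance that X falls in this range.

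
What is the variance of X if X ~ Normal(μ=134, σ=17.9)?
320.4100

We have X ~ Normal(μ=134, σ=17.9).

For a Normal distribution with μ=134, σ=17.9:
Var(X) = 320.4100

The variance measures the spread of the distribution around the mean.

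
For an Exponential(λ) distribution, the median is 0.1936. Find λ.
λ = 3.5803

For X ~ Exponential(λ), the CDF is F(x) = 1 - e^(-λx).
The median m satisfies F(m) = 0.5:
1 - e^(-λm) = 0.5
e^(-λm) = 0.5
λm = ln(2)
m = ln(2) / λ

Given m = 0.1936:
λ = ln(2) / 0.1936 = 0.693147 / 0.1936 = 3.5803

Verification: ln(2) / 3.5803 = 0.1936 ✓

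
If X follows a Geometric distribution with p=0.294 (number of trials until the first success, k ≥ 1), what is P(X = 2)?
0.207564

We have X ~ Geometric(p=0.294) (number of trials until the first success, k ≥ 1).

For a Geometric distribution, the PMF gives us the probability of each outcome.

Using the PMF formula:
P(X = 2) = 0.207564

Rounded to 4 decimal places: 0.2076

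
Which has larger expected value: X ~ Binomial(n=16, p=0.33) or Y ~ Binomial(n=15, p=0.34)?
X has larger mean (5.2800 > 5.1000)

Compute the expected value for each distribution:

X ~ Binomial(n=16, p=0.33):
E[X] = 5.2800

Y ~ Binomial(n=15, p=0.34):
E[Y] = 5.1000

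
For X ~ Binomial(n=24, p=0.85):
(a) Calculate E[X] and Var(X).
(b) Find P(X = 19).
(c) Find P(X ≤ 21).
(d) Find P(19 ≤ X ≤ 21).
(a) E[X] = 20.4000, Var(X) = 3.0600
(b) P(X = 19) = 0.147179
(c) P(X ≤ 21) = 0.720172
(d) P(19 ≤ X ≤ 21) = 0.580734

We have X ~ Binomial(n=24, p=0.85).

(a) Moments:
E[X] = 20.4000
Var(X) = 3.0600
σ = √Var(X) = 1.7493

(b) Point probability using PMF:
P(X = 19) = 0.147179

(c) Cumulative probability using CDF:
P(X ≤ 21) = F(21) = 0.720172

(d) Range probability:
P(19 ≤ X ≤ 21) = P(X ≤ 21) - P(X ≤ 18)
                   = F(21) - F(18)
                   = 0.720172 - 0.139439
                   = 0.580734

This means approximately 58.1% of outcomes fall in the interval [19, 21].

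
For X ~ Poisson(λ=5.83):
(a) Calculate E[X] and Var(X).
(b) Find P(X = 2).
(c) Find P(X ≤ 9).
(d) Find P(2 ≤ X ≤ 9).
(a) E[X] = 5.8300, Var(X) = 5.8300
(b) P(X = 2) = 0.049931
(c) P(X ≤ 9) = 0.927282
(d) P(2 ≤ X ≤ 9) = 0.907215

We have X ~ Poisson(λ=5.83).

(a) Moments:
E[X] = 5.8300
Var(X) = 5.8300
σ = √Var(X) = 2.4145

(b) Point probability using PMF:
P(X = 2) = 0.049931

(c) Cumulative probability using CDF:
P(X ≤ 9) = F(9) = 0.927282

(d) Range probability:
P(2 ≤ X ≤ 9) = P(X ≤ 9) - P(X ≤ 1)
                   = F(9) - F(1)
                   = 0.927282 - 0.020067
                   = 0.907215

This means approximately 90.7% of outcomes fall in the interval [2, 9].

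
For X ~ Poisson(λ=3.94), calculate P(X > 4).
0.359443

We have X ~ Poisson(λ=3.94).

P(X > 4) = 1 - P(X ≤ 4)
                = 1 - F(4)
                = 1 - 0.640557
                = 0.359443

So there's approximately a 35.9% chance that X exceeds 4.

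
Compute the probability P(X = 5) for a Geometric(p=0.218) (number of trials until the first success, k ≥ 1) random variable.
0.081524

We have X ~ Geometric(p=0.218) (number of trials until the first success, k ≥ 1).

For a Geometric distribution, the PMF gives us the probability of each outcome.

Using the PMF formula:
P(X = 5) = 0.081524

Rounded to 4 decimal places: 0.0815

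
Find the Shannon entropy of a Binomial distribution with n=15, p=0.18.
1.7932 nats

We have X ~ Binomial(n=15, p=0.18).

The Shannon entropy measures the uncertainty or information content of the distribution.

For a Binomial distribution with n=15, p=0.18:
H(X) = 1.7932 nats

(In bits, this would be 2.5871 bits.)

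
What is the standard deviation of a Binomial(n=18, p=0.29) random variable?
1.9251

We have X ~ Binomial(n=18, p=0.29).

For a Binomial distribution with n=18, p=0.29:
σ = √Var(X) = 1.9251

The standard deviation is the square root of the variance.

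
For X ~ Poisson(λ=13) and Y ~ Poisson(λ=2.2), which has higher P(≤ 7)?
Y has higher probability (P(Y ≤ 7) = 0.9980 > P(X ≤ 7) = 0.0540)

Compute P(≤ 7) for each distribution:

X ~ Poisson(λ=13):
P(X ≤ 7) = 0.0540

Y ~ Poisson(λ=2.2):
P(Y ≤ 7) = 0.9980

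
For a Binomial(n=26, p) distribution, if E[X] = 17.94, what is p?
p = 0.69

For a Binomial(n, p) distribution:
E[X] = n × p

Given n = 26 and E[X] = 17.94:
17.94 = 26 × p
p = 17.94 / 26 = 0.69

Verification: Binomial(26, 0.69) has E[X] = 17.94 ✓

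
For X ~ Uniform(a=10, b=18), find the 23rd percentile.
11.8400

We have X ~ Uniform(a=10, b=18).

We want to find x such that P(X ≤ x) = 0.23.

This is the 23rd percentile, which means 23% of values fall below this point.

Using the inverse CDF (quantile function):
x = F⁻¹(0.23) = 11.8400

Verification: P(X ≤ 11.8400) = 0.23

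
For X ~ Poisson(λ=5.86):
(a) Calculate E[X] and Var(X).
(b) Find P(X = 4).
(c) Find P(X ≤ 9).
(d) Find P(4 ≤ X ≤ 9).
(a) E[X] = 5.8600, Var(X) = 5.8600
(b) P(X = 4) = 0.140092
(c) P(X ≤ 9) = 0.925376
(d) P(4 ≤ X ≤ 9) = 0.761235

We have X ~ Poisson(λ=5.86).

(a) Moments:
E[X] = 5.8600
Var(X) = 5.8600
σ = √Var(X) = 2.4207

(b) Point probability using PMF:
P(X = 4) = 0.140092

(c) Cumulative probability using CDF:
P(X ≤ 9) = F(9) = 0.925376

(d) Range probability:
P(4 ≤ X ≤ 9) = P(X ≤ 9) - P(X ≤ 3)
                   = F(9) - F(3)
                   = 0.925376 - 0.164141
                   = 0.761235

This means approximately 76.1% of outcomes fall in the interval [4, 9].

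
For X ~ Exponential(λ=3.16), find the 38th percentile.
0.1513

We have X ~ Exponential(λ=3.16).

We want to find x such that P(X ≤ x) = 0.38.

This is the 38th percentile, which means 38% of values fall below this point.

Using the inverse CDF (quantile function):
x = F⁻¹(0.38) = 0.1513

Verification: P(X ≤ 0.1513) = 0.38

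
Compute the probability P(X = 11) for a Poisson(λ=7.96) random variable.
0.071106

We have X ~ Poisson(λ=7.96).

For a Poisson distribution, the PMF gives us the probability of each outcome.

Using the PMF formula:
P(X = 11) = 0.071106

Rounded to 4 decimal places: 0.0711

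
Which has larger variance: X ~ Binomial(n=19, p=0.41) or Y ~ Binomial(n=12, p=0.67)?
X has larger variance (4.5961 > 2.6532)

Compute the variance for each distribution:

X ~ Binomial(n=19, p=0.41):
Var(X) = 4.5961

Y ~ Binomial(n=12, p=0.67):
Var(Y) = 2.6532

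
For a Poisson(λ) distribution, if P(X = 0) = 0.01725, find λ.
λ = 4.0599

For a Poisson(λ) distribution, the PMF at 0 is:
P(X = 0) = λ^0 e^(-λ) / 0! = e^(-λ)

Given P(X = 0) = 0.01725:
e^(-λ) = 0.01725
-λ = ln(0.01725)
λ = -ln(0.01725) = 4.0599

Verification: e^(-4.0599) = 0.01725 ✓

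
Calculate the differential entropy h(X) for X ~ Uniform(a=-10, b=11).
3.0445 nats

We have X ~ Uniform(a=-10, b=11).

The differential entropy measures the uncertainty or information content of the distribution.

For a Uniform distribution with a=-10, b=11:
h(X) = 3.0445 nats

(In bits, this would be 4.3923 bits.)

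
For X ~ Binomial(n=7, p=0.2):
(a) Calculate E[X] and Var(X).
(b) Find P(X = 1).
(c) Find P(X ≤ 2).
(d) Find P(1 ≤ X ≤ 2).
(a) E[X] = 1.4000, Var(X) = 1.1200
(b) P(X = 1) = 0.367002
(c) P(X ≤ 2) = 0.851968
(d) P(1 ≤ X ≤ 2) = 0.642253

We have X ~ Binomial(n=7, p=0.2).

(a) Moments:
E[X] = 1.4000
Var(X) = 1.1200
σ = √Var(X) = 1.0583

(b) Point probability using PMF:
P(X = 1) = 0.367002

(c) Cumulative probability using CDF:
P(X ≤ 2) = F(2) = 0.851968

(d) Range probability:
P(1 ≤ X ≤ 2) = P(X ≤ 2) - P(X ≤ 0)
                   = F(2) - F(0)
                   = 0.851968 - 0.209715
                   = 0.642253

This means approximately 64.2% of outcomes fall in the interval [1, 2].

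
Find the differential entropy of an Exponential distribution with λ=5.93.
-0.7800 nats

We have X ~ Exponential(λ=5.93).

The differential entropy measures the uncertainty or information content of the distribution.

For an Exponential distribution with λ=5.93:
h(X) = -0.7800 nats

(In bits, this would be -1.1253 bits.)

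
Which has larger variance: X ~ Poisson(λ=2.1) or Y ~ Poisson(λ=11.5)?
Y has larger variance (11.5000 > 2.1000)

Compute the variance for each distribution:

X ~ Poisson(λ=2.1):
Var(X) = 2.1000

Y ~ Poisson(λ=11.5):
Var(Y) = 11.5000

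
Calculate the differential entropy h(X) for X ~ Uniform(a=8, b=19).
2.3979 nats

We have X ~ Uniform(a=8, b=19).

The differential entropy measures the uncertainty or information content of the distribution.

For a Uniform distribution with a=8, b=19:
h(X) = 2.3979 nats

(In bits, this would be 3.4594 bits.)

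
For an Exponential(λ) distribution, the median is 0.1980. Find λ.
λ = 3.5007

For X ~ Exponential(λ), the CDF is F(x) = 1 - e^(-λx).
The median m satisfies F(m) = 0.5:
1 - e^(-λm) = 0.5
e^(-λm) = 0.5
λm = ln(2)
m = ln(2) / λ

Given m = 0.1980:
λ = ln(2) / 0.1980 = 0.693147 / 0.1980 = 3.5007

Verification: ln(2) / 3.5007 = 0.1980 ✓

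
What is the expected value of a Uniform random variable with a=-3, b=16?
6.5000

We have X ~ Uniform(a=-3, b=16).

For a Uniform distribution with a=-3, b=16:
E[X] = 6.5000

This is the expected (average) value of X.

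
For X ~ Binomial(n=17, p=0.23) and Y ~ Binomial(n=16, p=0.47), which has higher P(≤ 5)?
X has higher probability (P(X ≤ 5) = 0.8230 > P(Y ≤ 5) = 0.1559)

Compute P(≤ 5) for each distribution:

X ~ Binomial(n=17, p=0.23):
P(X ≤ 5) = 0.8230

Y ~ Binomial(n=16, p=0.47):
P(Y ≤ 5) = 0.1559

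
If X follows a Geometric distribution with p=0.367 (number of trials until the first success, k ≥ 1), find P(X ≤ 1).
0.367000

We have X ~ Geometric(p=0.367) (number of trials until the first success, k ≥ 1).

The CDF gives us P(X ≤ k).

Using the CDF:
P(X ≤ 1) = 0.367000

This means there's approximately a 36.7% chance that X is at most 1.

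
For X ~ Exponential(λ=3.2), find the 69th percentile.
0.3660

We have X ~ Exponential(λ=3.2).

We want to find x such that P(X ≤ x) = 0.69.

This is the 69th percentile, which means 69% of values fall below this point.

Using the inverse CDF (quantile function):
x = F⁻¹(0.69) = 0.3660

Verification: P(X ≤ 0.3660) = 0.69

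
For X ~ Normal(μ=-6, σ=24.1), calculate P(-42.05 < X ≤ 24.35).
0.828699

We have X ~ Normal(μ=-6, σ=24.1).

To find P(-42.05 < X ≤ 24.35), we use:
P(-42.05 < X ≤ 24.35) = P(X ≤ 24.35) - P(X ≤ -42.05)
                 = F(24.35) - F(-42.05)
                 = 0.896046 - 0.067346
                 = 0.828699

So there's approximately a 82.9% chance that X falls in this range.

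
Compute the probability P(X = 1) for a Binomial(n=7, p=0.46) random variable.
0.079840

We have X ~ Binomial(n=7, p=0.46).

For a Binomial distribution, the PMF gives us the probability of each outcome.

Using the PMF formula:
P(X = 1) = 0.079840

Rounded to 4 decimal places: 0.0798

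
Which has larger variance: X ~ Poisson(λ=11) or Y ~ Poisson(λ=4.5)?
X has larger variance (11.0000 > 4.5000)

Compute the variance for each distribution:

X ~ Poisson(λ=11):
Var(X) = 11.0000

Y ~ Poisson(λ=4.5):
Var(Y) = 4.5000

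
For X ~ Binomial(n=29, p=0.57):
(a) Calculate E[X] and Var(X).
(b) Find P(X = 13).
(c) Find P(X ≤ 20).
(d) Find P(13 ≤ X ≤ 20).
(a) E[X] = 16.5300, Var(X) = 7.1079
(b) P(X = 13) = 0.062159
(c) P(X ≤ 20) = 0.933958
(d) P(13 ≤ X ≤ 20) = 0.867920

We have X ~ Binomial(n=29, p=0.57).

(a) Moments:
E[X] = 16.5300
Var(X) = 7.1079
σ = √Var(X) = 2.6661

(b) Point probability using PMF:
P(X = 13) = 0.062159

(c) Cumulative probability using CDF:
P(X ≤ 20) = F(20) = 0.933958

(d) Range probability:
P(13 ≤ X ≤ 20) = P(X ≤ 20) - P(X ≤ 12)
                   = F(20) - F(12)
                   = 0.933958 - 0.066038
                   = 0.867920

This means approximately 86.8% of outcomes fall in the interval [13, 20].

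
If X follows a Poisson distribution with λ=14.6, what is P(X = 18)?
0.064761

We have X ~ Poisson(λ=14.6).

For a Poisson distribution, the PMF gives us the probability of each outcome.

Using the PMF formula:
P(X = 18) = 0.064761

Rounded to 4 decimal places: 0.0648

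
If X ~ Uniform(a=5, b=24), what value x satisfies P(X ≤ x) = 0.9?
22.1000

We have X ~ Uniform(a=5, b=24).

We want to find x such that P(X ≤ x) = 0.9.

This is the 90th percentile, which means 90% of values fall below this point.

Using the inverse CDF (quantile function):
x = F⁻¹(0.9) = 22.1000

Verification: P(X ≤ 22.1000) = 0.9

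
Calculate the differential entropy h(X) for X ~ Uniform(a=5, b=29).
3.1781 nats

We have X ~ Uniform(a=5, b=29).

The differential entropy measures the uncertainty or information content of the distribution.

For a Uniform distribution with a=5, b=29:
h(X) = 3.1781 nats

(In bits, this would be 4.5850 bits.)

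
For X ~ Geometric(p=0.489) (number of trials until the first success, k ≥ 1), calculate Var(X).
2.1370

We have X ~ Geometric(p=0.489) (number of trials until the first success, k ≥ 1).

For a Geometric distribution with p=0.489 (number of trials until the first success, k ≥ 1):
Var(X) = 2.1370

The variance measures the spread of the distribution around the mean.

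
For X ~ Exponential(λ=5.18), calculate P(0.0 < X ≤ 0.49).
0.920992

We have X ~ Exponential(λ=5.18).

To find P(0.0 < X ≤ 0.49), we use:
P(0.0 < X ≤ 0.49) = P(X ≤ 0.49) - P(X ≤ 0.0)
                 = F(0.49) - F(0.0)
                 = 0.920992 - 0.000000
                 = 0.920992

So there's approximately a 92.1% chance that X falls in this range.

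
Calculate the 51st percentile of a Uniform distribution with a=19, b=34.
26.6500

We have X ~ Uniform(a=19, b=34).

We want to find x such that P(X ≤ x) = 0.51.

This is the 51st percentile, which means 51% of values fall below this point.

Using the inverse CDF (quantile function):
x = F⁻¹(0.51) = 26.6500

Verification: P(X ≤ 26.6500) = 0.51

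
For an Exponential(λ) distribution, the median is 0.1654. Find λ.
λ = 4.1907

For X ~ Exponential(λ), the CDF is F(x) = 1 - e^(-λx).
The median m satisfies F(m) = 0.5:
1 - e^(-λm) = 0.5
e^(-λm) = 0.5
λm = ln(2)
m = ln(2) / λ

Given m = 0.1654:
λ = ln(2) / 0.1654 = 0.693147 / 0.1654 = 4.1907

Verification: ln(2) / 4.1907 = 0.1654 ✓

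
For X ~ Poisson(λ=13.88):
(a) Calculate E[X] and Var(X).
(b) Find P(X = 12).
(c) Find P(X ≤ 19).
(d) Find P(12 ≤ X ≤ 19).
(a) E[X] = 13.8800, Var(X) = 13.8800
(b) P(X = 12) = 0.100076
(c) P(X ≤ 19) = 0.928293
(d) P(12 ≤ X ≤ 19) = 0.658000

We have X ~ Poisson(λ=13.88).

(a) Moments:
E[X] = 13.8800
Var(X) = 13.8800
σ = √Var(X) = 3.7256

(b) Point probability using PMF:
P(X = 12) = 0.100076

(c) Cumulative probability using CDF:
P(X ≤ 19) = F(19) = 0.928293

(d) Range probability:
P(12 ≤ X ≤ 19) = P(X ≤ 19) - P(X ≤ 11)
                   = F(19) - F(11)
                   = 0.928293 - 0.270293
                   = 0.658000

This means approximately 65.8% of outcomes fall in the interval [12, 19].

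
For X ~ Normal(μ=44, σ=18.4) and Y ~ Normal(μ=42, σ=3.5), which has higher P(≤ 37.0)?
X has higher probability (P(X ≤ 37.0) = 0.3518 > P(Y ≤ 37.0) = 0.0766)

Compute P(≤ 37.0) for each distribution:

X ~ Normal(μ=44, σ=18.4):
P(X ≤ 37.0) = 0.3518

Y ~ Normal(μ=42, σ=3.5):
P(Y ≤ 37.0) = 0.0766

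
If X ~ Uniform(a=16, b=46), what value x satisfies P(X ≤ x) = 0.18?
21.4000

We have X ~ Uniform(a=16, b=46).

We want to find x such that P(X ≤ x) = 0.18.

This is the 18th percentile, which means 18% of values fall below this point.

Using the inverse CDF (quantile function):
x = F⁻¹(0.18) = 21.4000

Verification: P(X ≤ 21.4000) = 0.18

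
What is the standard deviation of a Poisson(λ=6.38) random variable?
2.5259

We have X ~ Poisson(λ=6.38).

For a Poisson distribution with λ=6.38:
σ = √Var(X) = 2.5259

The standard deviation is the square root of the variance.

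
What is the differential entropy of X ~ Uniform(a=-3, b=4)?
1.9459 nats

We have X ~ Uniform(a=-3, b=4).

The differential entropy measures the uncertainty or information content of the distribution.

For a Uniform distribution with a=-3, b=4:
h(X) = 1.9459 nats

(In bits, this would be 2.8074 bits.)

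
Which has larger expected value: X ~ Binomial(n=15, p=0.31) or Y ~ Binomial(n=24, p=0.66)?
Y has larger mean (15.8400 > 4.6500)

Compute the expected value for each distribution:

X ~ Binomial(n=15, p=0.31):
E[X] = 4.6500

Y ~ Binomial(n=24, p=0.66):
E[Y] = 15.8400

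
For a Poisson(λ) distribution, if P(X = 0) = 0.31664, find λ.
λ = 1.1500

For a Poisson(λ) distribution, the PMF at 0 is:
P(X = 0) = λ^0 e^(-λ) / 0! = e^(-λ)

Given P(X = 0) = 0.31664:
e^(-λ) = 0.31664
-λ = ln(0.31664)
λ = -ln(0.31664) = 1.1500

Verification: e^(-1.1500) = 0.31664 ✓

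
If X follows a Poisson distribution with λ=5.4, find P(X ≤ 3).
0.213291

We have X ~ Poisson(λ=5.4).

The CDF gives us P(X ≤ k).

Using the CDF:
P(X ≤ 3) = 0.213291

This means there's approximately a 21.3% chance that X is at most 3.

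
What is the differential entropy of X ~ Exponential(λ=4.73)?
-0.5539 nats

We have X ~ Exponential(λ=4.73).

The differential entropy measures the uncertainty or information content of the distribution.

For an Exponential distribution with λ=4.73:
h(X) = -0.5539 nats

(In bits, this would be -0.7991 bits.)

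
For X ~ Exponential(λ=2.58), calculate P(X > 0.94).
0.088460

We have X ~ Exponential(λ=2.58).

P(X > 0.94) = 1 - P(X ≤ 0.94)
                = 1 - F(0.94)
                = 1 - 0.911540
                = 0.088460

So there's approximately a 8.8% chance that X exceeds 0.94.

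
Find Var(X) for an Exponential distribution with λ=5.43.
0.0339

We have X ~ Exponential(λ=5.43).

For an Exponential distribution with λ=5.43:
Var(X) = 0.0339

The variance measures the spread of the distribution around the mean.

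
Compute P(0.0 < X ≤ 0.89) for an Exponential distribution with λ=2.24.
0.863796

We have X ~ Exponential(λ=2.24).

To find P(0.0 < X ≤ 0.89), we use:
P(0.0 < X ≤ 0.89) = P(X ≤ 0.89) - P(X ≤ 0.0)
                 = F(0.89) - F(0.0)
                 = 0.863796 - 0.000000
                 = 0.863796

So there's approximately a 86.4% chance that X falls in this range.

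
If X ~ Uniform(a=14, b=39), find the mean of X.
26.5000

We have X ~ Uniform(a=14, b=39).

For a Uniform distribution with a=14, b=39:
E[X] = 26.5000

This is the expected (average) value of X.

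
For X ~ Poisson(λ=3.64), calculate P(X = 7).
0.044101

We have X ~ Poisson(λ=3.64).

For a Poisson distribution, the PMF gives us the probability of each outcome.

Using the PMF formula:
P(X = 7) = 0.044101

Rounded to 4 decimal places: 0.0441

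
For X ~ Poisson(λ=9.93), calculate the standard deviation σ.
3.1512

We have X ~ Poisson(λ=9.93).

For a Poisson distribution with λ=9.93:
σ = √Var(X) = 3.1512

The standard deviation is the square root of the variance.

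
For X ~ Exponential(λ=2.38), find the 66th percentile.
0.4533

We have X ~ Exponential(λ=2.38).

We want to find x such that P(X ≤ x) = 0.66.

This is the 66th percentile, which means 66% of values fall below this point.

Using the inverse CDF (quantile function):
x = F⁻¹(0.66) = 0.4533

Verification: P(X ≤ 0.4533) = 0.66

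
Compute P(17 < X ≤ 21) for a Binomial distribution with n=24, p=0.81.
0.705598

We have X ~ Binomial(n=24, p=0.81).

To find P(17 < X ≤ 21), we use:
P(17 < X ≤ 21) = P(X ≤ 21) - P(X ≤ 17)
                 = F(21) - F(17)
                 = 0.861193 - 0.155596
                 = 0.705598

So there's approximately a 70.6% chance that X falls in this range.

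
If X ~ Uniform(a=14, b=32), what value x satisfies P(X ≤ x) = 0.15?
16.7000

We have X ~ Uniform(a=14, b=32).

We want to find x such that P(X ≤ x) = 0.15.

This is the 15th percentile, which means 15% of values fall below this point.

Using the inverse CDF (quantile function):
x = F⁻¹(0.15) = 16.7000

Verification: P(X ≤ 16.7000) = 0.15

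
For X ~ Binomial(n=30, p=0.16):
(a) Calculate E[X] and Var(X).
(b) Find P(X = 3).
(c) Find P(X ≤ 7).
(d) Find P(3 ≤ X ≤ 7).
(a) E[X] = 4.8000, Var(X) = 4.0320
(b) P(X = 3) = 0.150116
(c) P(X ≤ 7) = 0.905457
(d) P(3 ≤ X ≤ 7) = 0.785094

We have X ~ Binomial(n=30, p=0.16).

(a) Moments:
E[X] = 4.8000
Var(X) = 4.0320
σ = √Var(X) = 2.0080

(b) Point probability using PMF:
P(X = 3) = 0.150116

(c) Cumulative probability using CDF:
P(X ≤ 7) = F(7) = 0.905457

(d) Range probability:
P(3 ≤ X ≤ 7) = P(X ≤ 7) - P(X ≤ 2)
                   = F(7) - F(2)
                   = 0.905457 - 0.120364
                   = 0.785094

This means approximately 78.5% of outcomes fall in the interval [3, 7].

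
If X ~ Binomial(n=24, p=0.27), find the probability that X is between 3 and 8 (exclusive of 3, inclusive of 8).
0.746316

We have X ~ Binomial(n=24, p=0.27).

To find P(3 < X ≤ 8), we use:
P(3 < X ≤ 8) = P(X ≤ 8) - P(X ≤ 3)
                 = F(8) - F(3)
                 = 0.825013 - 0.078697
                 = 0.746316

So there's approximately a 74.6% chance that X falls in this range.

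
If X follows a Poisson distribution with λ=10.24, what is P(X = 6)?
0.057186

We have X ~ Poisson(λ=10.24).

For a Poisson distribution, the PMF gives us the probability of each outcome.

Using the PMF formula:
P(X = 6) = 0.057186

Rounded to 4 decimal places: 0.0572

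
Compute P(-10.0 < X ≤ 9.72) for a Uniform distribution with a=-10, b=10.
0.986000

We have X ~ Uniform(a=-10, b=10).

To find P(-10.0 < X ≤ 9.72), we use:
P(-10.0 < X ≤ 9.72) = P(X ≤ 9.72) - P(X ≤ -10.0)
                 = F(9.72) - F(-10.0)
                 = 0.986000 - 0.000000
                 = 0.986000

So there's approximately a 98.6% chance that X falls in this range.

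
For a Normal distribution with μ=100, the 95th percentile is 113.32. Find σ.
σ = 8.0980

For X ~ Normal(μ, σ), the p-th percentile satisfies x = μ + z_p × σ,
where z_p = Φ⁻¹(p) is the standard normal quantile.

Step 1: z_{0.95} = Φ⁻¹(0.95) = 1.6449

Step 2: Solve for σ:
113.32 = 100 + 1.6449 × σ
σ = (113.32 - 100) / 1.6449
σ = 13.32 / 1.6449
σ = 8.0980

Verification: μ + z × σ = 100 + 1.6449 × 8.0980 = 113.32 ✓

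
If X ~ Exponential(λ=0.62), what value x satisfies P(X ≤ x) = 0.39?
0.7973

We have X ~ Exponential(λ=0.62).

We want to find x such that P(X ≤ x) = 0.39.

This is the 39th percentile, which means 39% of values fall below this point.

Using the inverse CDF (quantile function):
x = F⁻¹(0.39) = 0.7973

Verification: P(X ≤ 0.7973) = 0.39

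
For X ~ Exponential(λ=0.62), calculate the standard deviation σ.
1.6129

We have X ~ Exponential(λ=0.62).

For an Exponential distribution with λ=0.62:
σ = √Var(X) = 1.6129

The standard deviation is the square root of the variance.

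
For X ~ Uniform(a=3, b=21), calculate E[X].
12.0000

We have X ~ Uniform(a=3, b=21).

For a Uniform distribution with a=3, b=21:
E[X] = 12.0000

This is the expected (average) value of X.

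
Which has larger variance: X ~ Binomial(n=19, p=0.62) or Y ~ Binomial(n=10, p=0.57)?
X has larger variance (4.4764 > 2.4510)

Compute the variance for each distribution:

X ~ Binomial(n=19, p=0.62):
Var(X) = 4.4764

Y ~ Binomial(n=10, p=0.57):
Var(Y) = 2.4510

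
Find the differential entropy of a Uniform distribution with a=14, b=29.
2.7081 nats

We have X ~ Uniform(a=14, b=29).

The differential entropy measures the uncertainty or information content of the distribution.

For a Uniform distribution with a=14, b=29:
h(X) = 2.7081 nats

(In bits, this would be 3.9069 bits.)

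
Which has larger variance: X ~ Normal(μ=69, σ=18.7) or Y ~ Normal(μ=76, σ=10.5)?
X has larger variance (349.6900 > 110.2500)

Compute the variance for each distribution:

X ~ Normal(μ=69, σ=18.7):
Var(X) = 349.6900

Y ~ Normal(μ=76, σ=10.5):
Var(Y) = 110.2500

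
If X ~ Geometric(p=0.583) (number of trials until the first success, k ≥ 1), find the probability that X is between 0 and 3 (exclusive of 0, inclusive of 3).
0.927488

We have X ~ Geometric(p=0.583) (number of trials until the first success, k ≥ 1).

To find P(0 < X ≤ 3), we use:
P(0 < X ≤ 3) = P(X ≤ 3) - P(X ≤ 0)
                 = F(3) - F(0)
                 = 0.927488 - 0.000000
                 = 0.927488

So there's approximately a 92.7% chance that X falls in this range.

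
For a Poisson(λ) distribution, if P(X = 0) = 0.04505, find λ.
λ = 3.1000

For a Poisson(λ) distribution, the PMF at 0 is:
P(X = 0) = λ^0 e^(-λ) / 0! = e^(-λ)

Given P(X = 0) = 0.04505:
e^(-λ) = 0.04505
-λ = ln(0.04505)
λ = -ln(0.04505) = 3.1000

Verification: e^(-3.1000) = 0.04505 ✓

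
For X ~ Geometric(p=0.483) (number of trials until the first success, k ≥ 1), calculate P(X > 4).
0.071443

We have X ~ Geometric(p=0.483) (number of trials until the first success, k ≥ 1).

P(X > 4) = 1 - P(X ≤ 4)
                = 1 - F(4)
                = 1 - 0.928557
                = 0.071443

So there's approximately a 7.1% chance that X exceeds 4.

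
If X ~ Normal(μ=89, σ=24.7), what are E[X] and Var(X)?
E[X] = 89.0000, Var(X) = 610.0900

We have X ~ Normal(μ=89, σ=24.7).

For a Normal distribution with μ=89, σ=24.7:

Expected value:
E[X] = 89.0000

Variance:
Var(X) = 610.0900

Standard deviation:
σ = √Var(X) = 24.7000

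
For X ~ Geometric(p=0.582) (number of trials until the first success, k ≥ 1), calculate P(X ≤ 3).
0.926965

We have X ~ Geometric(p=0.582) (number of trials until the first success, k ≥ 1).

The CDF gives us P(X ≤ k).

Using the CDF:
P(X ≤ 3) = 0.926965

This means there's approximately a 92.7% chance that X is at most 3.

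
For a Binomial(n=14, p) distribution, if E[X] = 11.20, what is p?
p = 0.8

For a Binomial(n, p) distribution:
E[X] = n × p

Given n = 14 and E[X] = 11.20:
11.20 = 14 × p
p = 11.20 / 14 = 0.8

Verification: Binomial(14, 0.8) has E[X] = 11.20 ✓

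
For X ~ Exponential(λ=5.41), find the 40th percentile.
0.0944

We have X ~ Exponential(λ=5.41).

We want to find x such that P(X ≤ x) = 0.4.

This is the 40th percentile, which means 40% of values fall below this point.

Using the inverse CDF (quantile function):
x = F⁻¹(0.4) = 0.0944

Verification: P(X ≤ 0.0944) = 0.4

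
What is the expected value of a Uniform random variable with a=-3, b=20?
8.5000

We have X ~ Uniform(a=-3, b=20).

For a Uniform distribution with a=-3, b=20:
E[X] = 8.5000

This is the expected (average) value of X.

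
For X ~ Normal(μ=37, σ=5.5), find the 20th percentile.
32.3711

We have X ~ Normal(μ=37, σ=5.5).

We want to find x such that P(X ≤ x) = 0.2.

This is the 20th percentile, which means 20% of values fall below this point.

Using the inverse CDF (quantile function):
x = F⁻¹(0.2) = 32.3711

Verification: P(X ≤ 32.3711) = 0.2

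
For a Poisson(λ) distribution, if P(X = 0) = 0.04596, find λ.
λ = 3.0800

For a Poisson(λ) distribution, the PMF at 0 is:
P(X = 0) = λ^0 e^(-λ) / 0! = e^(-λ)

Given P(X = 0) = 0.04596:
e^(-λ) = 0.04596
-λ = ln(0.04596)
λ = -ln(0.04596) = 3.0800

Verification: e^(-3.0800) = 0.04596 ✓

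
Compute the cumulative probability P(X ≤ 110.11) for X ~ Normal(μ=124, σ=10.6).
0.095034

We have X ~ Normal(μ=124, σ=10.6).

The CDF gives us P(X ≤ k).

Using the CDF:
P(X ≤ 110.11) = 0.095034

This means there's approximately a 9.5% chance that X is at most 110.11.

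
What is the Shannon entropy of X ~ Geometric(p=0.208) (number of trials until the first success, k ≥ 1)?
2.4581 nats

We have X ~ Geometric(p=0.208) (number of trials until the first success, k ≥ 1).

The Shannon entropy measures the uncertainty or information content of the distribution.

For a Geometric distribution with p=0.208 (number of trials until the first success, k ≥ 1):
H(X) = 2.4581 nats

(In bits, this would be 3.5464 bits.)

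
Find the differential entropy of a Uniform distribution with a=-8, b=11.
2.9444 nats

We have X ~ Uniform(a=-8, b=11).

The differential entropy measures the uncertainty or information content of the distribution.

For a Uniform distribution with a=-8, b=11:
h(X) = 2.9444 nats

(In bits, this would be 4.2479 bits.)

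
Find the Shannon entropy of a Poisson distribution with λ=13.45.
2.7120 nats

We have X ~ Poisson(λ=13.45).

The Shannon entropy measures the uncertainty or information content of the distribution.

For a Poisson distribution with λ=13.45:
H(X) = 2.7120 nats

(In bits, this would be 3.9126 bits.)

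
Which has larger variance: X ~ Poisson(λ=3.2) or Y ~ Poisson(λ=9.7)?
Y has larger variance (9.7000 > 3.2000)

Compute the variance for each distribution:

X ~ Poisson(λ=3.2):
Var(X) = 3.2000

Y ~ Poisson(λ=9.7):
Var(Y) = 9.7000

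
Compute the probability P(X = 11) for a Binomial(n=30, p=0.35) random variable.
0.147066

We have X ~ Binomial(n=30, p=0.35).

For a Binomial distribution, the PMF gives us the probability of each outcome.

Using the PMF formula:
P(X = 11) = 0.147066

Rounded to 4 decimal places: 0.1471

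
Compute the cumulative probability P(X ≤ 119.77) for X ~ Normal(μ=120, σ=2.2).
0.458368

We have X ~ Normal(μ=120, σ=2.2).

The CDF gives us P(X ≤ k).

Using the CDF:
P(X ≤ 119.77) = 0.458368

This means there's approximately a 45.8% chance that X is at most 119.77.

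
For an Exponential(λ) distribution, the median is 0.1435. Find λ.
λ = 4.8303

For X ~ Exponential(λ), the CDF is F(x) = 1 - e^(-λx).
The median m satisfies F(m) = 0.5:
1 - e^(-λm) = 0.5
e^(-λm) = 0.5
λm = ln(2)
m = ln(2) / λ

Given m = 0.1435:
λ = ln(2) / 0.1435 = 0.693147 / 0.1435 = 4.8303

Verification: ln(2) / 4.8303 = 0.1435 ✓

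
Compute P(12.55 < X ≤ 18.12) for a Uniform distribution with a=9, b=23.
0.397857

We have X ~ Uniform(a=9, b=23).

To find P(12.55 < X ≤ 18.12), we use:
P(12.55 < X ≤ 18.12) = P(X ≤ 18.12) - P(X ≤ 12.55)
                 = F(18.12) - F(12.55)
                 = 0.651429 - 0.253571
                 = 0.397857

So there's approximately a 39.8% chance that X falls in this range.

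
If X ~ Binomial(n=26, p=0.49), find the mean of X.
12.7400

We have X ~ Binomial(n=26, p=0.49).

For a Binomial distribution with n=26, p=0.49:
E[X] = 12.7400

This is the expected (average) value of X.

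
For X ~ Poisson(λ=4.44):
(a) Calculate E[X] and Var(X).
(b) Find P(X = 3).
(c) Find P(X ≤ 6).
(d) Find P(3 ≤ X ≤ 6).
(a) E[X] = 4.4400, Var(X) = 4.4400
(b) P(X = 3) = 0.172080
(c) P(X ≤ 6) = 0.838660
(d) P(3 ≤ X ≤ 6) = 0.658220

We have X ~ Poisson(λ=4.44).

(a) Moments:
E[X] = 4.4400
Var(X) = 4.4400
σ = √Var(X) = 2.1071

(b) Point probability using PMF:
P(X = 3) = 0.172080

(c) Cumulative probability using CDF:
P(X ≤ 6) = F(6) = 0.838660

(d) Range probability:
P(3 ≤ X ≤ 6) = P(X ≤ 6) - P(X ≤ 2)
                   = F(6) - F(2)
                   = 0.838660 - 0.180440
                   = 0.658220

This means approximately 65.8% of outcomes fall in the interval [3, 6].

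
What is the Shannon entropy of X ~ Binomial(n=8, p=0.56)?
1.7553 nats

We have X ~ Binomial(n=8, p=0.56).

The Shannon entropy measures the uncertainty or information content of the distribution.

For a Binomial distribution with n=8, p=0.56:
H(X) = 1.7553 nats

(In bits, this would be 2.5323 bits.)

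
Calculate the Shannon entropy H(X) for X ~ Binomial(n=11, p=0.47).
1.9219 nats

We have X ~ Binomial(n=11, p=0.47).

The Shannon entropy measures the uncertainty or information content of the distribution.

For a Binomial distribution with n=11, p=0.47:
H(X) = 1.9219 nats

(In bits, this would be 2.7727 bits.)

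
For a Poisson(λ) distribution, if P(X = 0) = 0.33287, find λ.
λ = 1.1000

For a Poisson(λ) distribution, the PMF at 0 is:
P(X = 0) = λ^0 e^(-λ) / 0! = e^(-λ)

Given P(X = 0) = 0.33287:
e^(-λ) = 0.33287
-λ = ln(0.33287)
λ = -ln(0.33287) = 1.1000

Verification: e^(-1.1000) = 0.33287 ✓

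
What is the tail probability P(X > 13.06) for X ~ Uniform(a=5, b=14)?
0.104444

We have X ~ Uniform(a=5, b=14).

P(X > 13.06) = 1 - P(X ≤ 13.06)
                = 1 - F(13.06)
                = 1 - 0.895556
                = 0.104444

So there's approximately a 10.4% chance that X exceeds 13.06.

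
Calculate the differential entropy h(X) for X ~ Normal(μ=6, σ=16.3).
4.2101 nats

We have X ~ Normal(μ=6, σ=16.3).

The differential entropy measures the uncertainty or information content of the distribution.

For a Normal distribution with μ=6, σ=16.3:
h(X) = 4.2101 nats

(In bits, this would be 6.0739 bits.)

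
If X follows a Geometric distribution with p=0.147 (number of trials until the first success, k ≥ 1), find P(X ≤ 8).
0.719720

We have X ~ Geometric(p=0.147) (number of trials until the first success, k ≥ 1).

The CDF gives us P(X ≤ k).

Using the CDF:
P(X ≤ 8) = 0.719720

This means there's approximately a 72.0% chance that X is at most 8.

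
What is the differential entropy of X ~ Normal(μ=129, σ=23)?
4.5544 nats

We have X ~ Normal(μ=129, σ=23).

The differential entropy measures the uncertainty or information content of the distribution.

For a Normal distribution with μ=129, σ=23:
h(X) = 4.5544 nats

(In bits, this would be 6.5707 bits.)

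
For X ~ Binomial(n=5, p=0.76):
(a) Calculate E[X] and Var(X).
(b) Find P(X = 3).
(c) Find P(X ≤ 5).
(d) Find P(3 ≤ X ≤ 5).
(a) E[X] = 3.8000, Var(X) = 0.9120
(b) P(X = 3) = 0.252850
(c) P(X ≤ 5) = 1.000000
(d) P(3 ≤ X ≤ 5) = 0.906749

We have X ~ Binomial(n=5, p=0.76).

(a) Moments:
E[X] = 3.8000
Var(X) = 0.9120
σ = √Var(X) = 0.9550

(b) Point probability using PMF:
P(X = 3) = 0.252850

(c) Cumulative probability using CDF:
P(X ≤ 5) = F(5) = 1.000000

(d) Range probability:
P(3 ≤ X ≤ 5) = P(X ≤ 5) - P(X ≤ 2)
                   = F(5) - F(2)
                   = 1.000000 - 0.093251
                   = 0.906749

This means approximately 90.7% of outcomes fall in the interval [3, 5].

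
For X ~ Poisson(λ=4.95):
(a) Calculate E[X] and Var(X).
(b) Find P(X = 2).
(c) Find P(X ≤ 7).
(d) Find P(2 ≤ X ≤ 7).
(a) E[X] = 4.9500, Var(X) = 4.9500
(b) P(X = 2) = 0.086781
(c) P(X ≤ 7) = 0.871798
(d) P(2 ≤ X ≤ 7) = 0.829652

We have X ~ Poisson(λ=4.95).

(a) Moments:
E[X] = 4.9500
Var(X) = 4.9500
σ = √Var(X) = 2.2249

(b) Point probability using PMF:
P(X = 2) = 0.086781

(c) Cumulative probability using CDF:
P(X ≤ 7) = F(7) = 0.871798

(d) Range probability:
P(2 ≤ X ≤ 7) = P(X ≤ 7) - P(X ≤ 1)
                   = F(7) - F(1)
                   = 0.871798 - 0.042146
                   = 0.829652

This means approximately 83.0% of outcomes fall in the interval [2, 7].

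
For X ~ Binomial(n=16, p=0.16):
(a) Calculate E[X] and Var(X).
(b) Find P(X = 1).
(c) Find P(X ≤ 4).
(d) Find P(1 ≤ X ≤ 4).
(a) E[X] = 2.5600, Var(X) = 2.1504
(b) P(X = 1) = 0.187253
(c) P(X ≤ 4) = 0.901180
(d) P(1 ≤ X ≤ 4) = 0.839738

We have X ~ Binomial(n=16, p=0.16).

(a) Moments:
E[X] = 2.5600
Var(X) = 2.1504
σ = √Var(X) = 1.4664

(b) Point probability using PMF:
P(X = 1) = 0.187253

(c) Cumulative probability using CDF:
P(X ≤ 4) = F(4) = 0.901180

(d) Range probability:
P(1 ≤ X ≤ 4) = P(X ≤ 4) - P(X ≤ 0)
                   = F(4) - F(0)
                   = 0.901180 - 0.061442
                   = 0.839738

This means approximately 84.0% of outcomes fall in the interval [1, 4].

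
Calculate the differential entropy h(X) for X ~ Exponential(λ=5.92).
-0.7783 nats

We have X ~ Exponential(λ=5.92).

The differential entropy measures the uncertainty or information content of the distribution.

For an Exponential distribution with λ=5.92:
h(X) = -0.7783 nats

(In bits, this would be -1.1229 bits.)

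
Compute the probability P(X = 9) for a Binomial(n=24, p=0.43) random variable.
0.143147

We have X ~ Binomial(n=24, p=0.43).

For a Binomial distribution, the PMF gives us the probability of each outcome.

Using the PMF formula:
P(X = 9) = 0.143147

Rounded to 4 decimal places: 0.1431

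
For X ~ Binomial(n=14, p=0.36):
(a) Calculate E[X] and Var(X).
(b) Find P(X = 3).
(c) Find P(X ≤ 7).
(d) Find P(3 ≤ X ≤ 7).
(a) E[X] = 5.0400, Var(X) = 3.2256
(b) P(X = 3) = 0.125311
(c) P(X ≤ 7) = 0.912362
(d) P(3 ≤ X ≤ 7) = 0.839502

We have X ~ Binomial(n=14, p=0.36).

(a) Moments:
E[X] = 5.0400
Var(X) = 3.2256
σ = √Var(X) = 1.7960

(b) Point probability using PMF:
P(X = 3) = 0.125311

(c) Cumulative probability using CDF:
P(X ≤ 7) = F(7) = 0.912362

(d) Range probability:
P(3 ≤ X ≤ 7) = P(X ≤ 7) - P(X ≤ 2)
                   = F(7) - F(2)
                   = 0.912362 - 0.072860
                   = 0.839502

This means approximately 84.0% of outcomes fall in the interval [3, 7].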